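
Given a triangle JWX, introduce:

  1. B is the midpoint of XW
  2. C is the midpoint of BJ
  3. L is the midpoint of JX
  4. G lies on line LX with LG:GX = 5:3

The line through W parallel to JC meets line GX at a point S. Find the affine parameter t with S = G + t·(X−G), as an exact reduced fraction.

t = -29/3

Choose coordinates J = (0, 0), W = (1, 0), X = (0, 1).
1. B is the midpoint of XW ⇒ B = (1/2, 1/2)
2. C is the midpoint of BJ ⇒ C = (1/4, 1/4)
3. L is the midpoint of JX ⇒ L = (0, 1/2)
4. G lies on line LX with LG:GX = 5:3 ⇒ G = (0, 13/16)
through W parallel to JC: direction (1/4, 1/4); meets GX at S = (0, -1)
S = G + t·(X−G) with t = -29/3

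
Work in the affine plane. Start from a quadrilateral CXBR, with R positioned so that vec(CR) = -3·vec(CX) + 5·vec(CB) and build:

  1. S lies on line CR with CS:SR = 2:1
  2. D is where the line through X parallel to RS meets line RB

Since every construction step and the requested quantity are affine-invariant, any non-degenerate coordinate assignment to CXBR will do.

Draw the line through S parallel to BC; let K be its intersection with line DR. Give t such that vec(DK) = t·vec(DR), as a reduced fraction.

Assign C = (0, 0), X = (1, 0), B = (0, 1), R = (-3, 5) — the answer is frame-independent, so this choice is without loss of generality.
1. S lies on line CR with CS:SR = 2:1 ⇒ S = (-2, 10/3)
2. D is where the line through X parallel to RS meets line RB ⇒ D = (2, -5/3)
through S parallel to BC: direction (0, -1); meets DR at K = (-2, 11/3)
K = D + t·(R−D) with t = 4/5

t = 4/5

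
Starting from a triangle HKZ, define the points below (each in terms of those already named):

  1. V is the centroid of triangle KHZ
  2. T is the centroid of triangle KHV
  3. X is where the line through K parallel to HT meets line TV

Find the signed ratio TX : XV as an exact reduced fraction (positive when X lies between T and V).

Work in coordinates with H = (0, 0), K = (1, 0), Z = (0, 1).
1. V is the centroid of triangle KHZ ⇒ V = (1/3, 1/3)
2. T is the centroid of triangle KHV ⇒ T = (4/9, 1/9)
3. X is where the line through K parallel to HT meets line TV ⇒ X = (5/9, -1/9)
X = T + t·(V−T) with t = -1, so TX:XV = t:(1−t) = -1:2

TX:XV = -1/2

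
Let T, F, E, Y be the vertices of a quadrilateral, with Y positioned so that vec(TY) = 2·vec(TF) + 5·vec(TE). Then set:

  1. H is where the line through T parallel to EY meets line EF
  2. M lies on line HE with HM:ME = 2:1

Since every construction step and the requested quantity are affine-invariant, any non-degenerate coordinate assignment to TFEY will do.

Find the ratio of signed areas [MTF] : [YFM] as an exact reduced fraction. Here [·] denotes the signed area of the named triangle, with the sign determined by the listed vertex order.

[MTF]:[YFM] = -1/6

Choose coordinates T = (0, 0), F = (1, 0), E = (0, 1), Y = (2, 5).
1. H is where the line through T parallel to EY meets line EF ⇒ H = (1/3, 2/3)
2. M lies on line HE with HM:ME = 2:1 ⇒ M = (1/9, 8/9)
2·[MTF] = 8/9, 2·[YFM] = -16/3
[MTF]:[YFM] = 8/9:-16/3 = -1/6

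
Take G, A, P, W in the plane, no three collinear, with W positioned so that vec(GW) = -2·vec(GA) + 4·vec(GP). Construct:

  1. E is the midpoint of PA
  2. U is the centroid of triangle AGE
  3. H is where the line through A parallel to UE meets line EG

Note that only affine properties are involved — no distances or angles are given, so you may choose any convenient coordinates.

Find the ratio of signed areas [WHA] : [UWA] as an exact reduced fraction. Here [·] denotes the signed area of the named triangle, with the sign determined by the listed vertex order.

Work in coordinates with G = (0, 0), A = (1, 0), P = (0, 1), W = (-2, 4).
1. E is the midpoint of PA ⇒ E = (1/2, 1/2)
2. U is the centroid of triangle AGE ⇒ U = (1/2, 1/6)
3. H is where the line through A parallel to UE meets line EG ⇒ H = (1, 1)
2·[WHA] = -3, 2·[UWA] = -3/2
[WHA]:[UWA] = -3:-3/2 = 2

[WHA]:[UWA] = 2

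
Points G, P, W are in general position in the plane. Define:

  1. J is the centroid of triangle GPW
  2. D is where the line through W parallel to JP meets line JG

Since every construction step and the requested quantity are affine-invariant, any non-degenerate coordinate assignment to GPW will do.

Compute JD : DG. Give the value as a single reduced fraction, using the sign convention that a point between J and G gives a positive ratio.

Choose coordinates G = (0, 0), P = (1, 0), W = (0, 1).
1. J is the centroid of triangle GPW ⇒ J = (1/3, 1/3)
2. D is where the line through W parallel to JP meets line JG ⇒ D = (2/3, 2/3)
D = J + t·(G−J) with t = -1, so JD:DG = t:(1−t) = -1:2

JD:DG = -1/2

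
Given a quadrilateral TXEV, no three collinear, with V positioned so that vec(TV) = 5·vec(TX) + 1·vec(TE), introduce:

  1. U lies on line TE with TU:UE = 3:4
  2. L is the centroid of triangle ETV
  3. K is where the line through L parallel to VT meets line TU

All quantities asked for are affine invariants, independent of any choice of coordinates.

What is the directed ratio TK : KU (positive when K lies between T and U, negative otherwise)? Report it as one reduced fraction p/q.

Work in coordinates with T = (0, 0), X = (1, 0), E = (0, 1), V = (5, 1).
1. U lies on line TE with TU:UE = 3:4 ⇒ U = (0, 3/7)
2. L is the centroid of triangle ETV ⇒ L = (5/3, 2/3)
3. K is where the line through L parallel to VT meets line TU ⇒ K = (0, 1/3)
K = T + t·(U−T) with t = 7/9, so TK:KU = t:(1−t) = 7/9:2/9

TK:KU = 7/2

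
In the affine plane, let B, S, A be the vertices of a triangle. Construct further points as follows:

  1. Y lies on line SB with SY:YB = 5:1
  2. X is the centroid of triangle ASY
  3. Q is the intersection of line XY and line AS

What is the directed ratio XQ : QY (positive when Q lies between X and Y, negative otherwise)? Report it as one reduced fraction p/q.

Assign B = (0, 0), S = (1, 0), A = (0, 1) — the answer is frame-independent, so this choice is without loss of generality.
1. Y lies on line SB with SY:YB = 5:1 ⇒ Y = (1/6, 0)
2. X is the centroid of triangle ASY ⇒ X = (7/18, 1/3)
3. Q is the intersection of line XY and line AS ⇒ Q = (1/2, 1/2)
Q = X + t·(Y−X) with t = -1/2, so XQ:QY = t:(1−t) = -1/2:3/2

XQ:QY = -1/3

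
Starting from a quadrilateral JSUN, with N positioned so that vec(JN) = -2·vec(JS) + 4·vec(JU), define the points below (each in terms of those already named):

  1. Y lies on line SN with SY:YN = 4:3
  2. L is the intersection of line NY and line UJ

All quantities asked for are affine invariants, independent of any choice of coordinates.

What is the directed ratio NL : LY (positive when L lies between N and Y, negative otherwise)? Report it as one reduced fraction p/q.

NL:LY = -14/5

Work in coordinates with J = (0, 0), S = (1, 0), U = (0, 1), N = (-2, 4).
1. Y lies on line SN with SY:YN = 4:3 ⇒ Y = (-5/7, 16/7)
2. L is the intersection of line NY and line UJ ⇒ L = (0, 4/3)
L = N + t·(Y−N) with t = 14/9, so NL:LY = t:(1−t) = 14/9:-5/9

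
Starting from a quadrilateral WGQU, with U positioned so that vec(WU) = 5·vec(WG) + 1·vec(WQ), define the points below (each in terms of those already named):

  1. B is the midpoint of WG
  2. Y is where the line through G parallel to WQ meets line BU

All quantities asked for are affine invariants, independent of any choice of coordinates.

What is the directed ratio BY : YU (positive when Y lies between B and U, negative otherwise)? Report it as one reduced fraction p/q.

BY:YU = 1/8

Set W = (0, 0), G = (1, 0), Q = (0, 1), U = (5, 1); any affine frame gives the same invariant.
1. B is the midpoint of WG ⇒ B = (1/2, 0)
2. Y is where the line through G parallel to WQ meets line BU ⇒ Y = (1, 1/9)
Y = B + t·(U−B) with t = 1/9, so BY:YU = t:(1−t) = 1/9:8/9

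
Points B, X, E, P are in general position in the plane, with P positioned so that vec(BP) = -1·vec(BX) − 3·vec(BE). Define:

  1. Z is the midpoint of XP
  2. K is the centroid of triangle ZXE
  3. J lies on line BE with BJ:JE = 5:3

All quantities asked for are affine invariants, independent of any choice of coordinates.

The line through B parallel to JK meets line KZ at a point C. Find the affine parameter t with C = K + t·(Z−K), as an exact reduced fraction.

t = 5/17

Assign B = (0, 0), X = (1, 0), E = (0, 1), P = (-1, -3) — the answer is frame-independent, so this choice is without loss of generality.
1. Z is the midpoint of XP ⇒ Z = (0, -3/2)
2. K is the centroid of triangle ZXE ⇒ K = (1/3, -1/6)
3. J lies on line BE with BJ:JE = 5:3 ⇒ J = (0, 5/8)
through B parallel to JK: direction (1/3, -19/24); meets KZ at C = (4/17, -19/34)
C = K + t·(Z−K) with t = 5/17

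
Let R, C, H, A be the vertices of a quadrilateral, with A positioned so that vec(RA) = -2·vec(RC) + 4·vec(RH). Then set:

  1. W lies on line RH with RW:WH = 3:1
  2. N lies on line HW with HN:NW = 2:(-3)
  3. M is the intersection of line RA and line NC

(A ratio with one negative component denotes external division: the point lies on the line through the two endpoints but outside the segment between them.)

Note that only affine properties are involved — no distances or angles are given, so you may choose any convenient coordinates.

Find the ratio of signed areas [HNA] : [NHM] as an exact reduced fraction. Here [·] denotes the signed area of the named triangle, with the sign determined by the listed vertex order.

Choose coordinates R = (0, 0), C = (1, 0), H = (0, 1), A = (-2, 4).
1. W lies on line RH with RW:WH = 3:1 ⇒ W = (0, 3/4)
2. N lies on line HW with HN:NW = 2:(-3) ⇒ N = (0, 3/2)
3. M is the intersection of line RA and line NC ⇒ M = (-3, 6)
2·[HNA] = 1, 2·[NHM] = -3/2
[HNA]:[NHM] = 1:-3/2 = -2/3

[HNA]:[NHM] = -2/3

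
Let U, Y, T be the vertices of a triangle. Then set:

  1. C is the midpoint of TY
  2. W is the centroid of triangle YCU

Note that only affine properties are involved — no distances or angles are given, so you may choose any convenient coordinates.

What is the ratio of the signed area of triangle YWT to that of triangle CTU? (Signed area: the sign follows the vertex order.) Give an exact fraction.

Choose coordinates U = (0, 0), Y = (1, 0), T = (0, 1).
1. C is the midpoint of TY ⇒ C = (1/2, 1/2)
2. W is the centroid of triangle YCU ⇒ W = (1/2, 1/6)
2·[YWT] = -1/3, 2·[CTU] = 1/2
[YWT]:[CTU] = -1/3:1/2 = -2/3

[YWT]:[CTU] = -2/3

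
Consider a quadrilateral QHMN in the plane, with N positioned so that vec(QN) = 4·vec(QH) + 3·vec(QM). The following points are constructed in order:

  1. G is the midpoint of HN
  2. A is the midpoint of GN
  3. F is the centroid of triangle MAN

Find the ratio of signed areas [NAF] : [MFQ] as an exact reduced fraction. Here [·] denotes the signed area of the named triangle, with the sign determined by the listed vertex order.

[NAF]:[MFQ] = 6/29

Assign Q = (0, 0), H = (1, 0), M = (0, 1), N = (4, 3) — the answer is frame-independent, so this choice is without loss of generality.
1. G is the midpoint of HN ⇒ G = (5/2, 3/2)
2. A is the midpoint of GN ⇒ A = (13/4, 9/4)
3. F is the centroid of triangle MAN ⇒ F = (29/12, 25/12)
2·[NAF] = -1/2, 2·[MFQ] = -29/12
[NAF]:[MFQ] = -1/2:-29/12 = 6/29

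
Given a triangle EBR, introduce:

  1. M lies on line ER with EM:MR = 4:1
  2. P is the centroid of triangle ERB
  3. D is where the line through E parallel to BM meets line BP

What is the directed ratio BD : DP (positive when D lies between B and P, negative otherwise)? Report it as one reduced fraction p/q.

Set E = (0, 0), B = (1, 0), R = (0, 1); any affine frame gives the same invariant.
1. M lies on line ER with EM:MR = 4:1 ⇒ M = (0, 4/5)
2. P is the centroid of triangle ERB ⇒ P = (1/3, 1/3)
3. D is where the line through E parallel to BM meets line BP ⇒ D = (-5/3, 4/3)
D = B + t·(P−B) with t = 4, so BD:DP = t:(1−t) = 4:-3

BD:DP = -4/3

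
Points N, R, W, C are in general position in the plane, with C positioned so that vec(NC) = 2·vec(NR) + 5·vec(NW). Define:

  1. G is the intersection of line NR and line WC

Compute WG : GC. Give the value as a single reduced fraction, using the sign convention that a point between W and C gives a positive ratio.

WG:GC = -1/5

Set N = (0, 0), R = (1, 0), W = (0, 1), C = (2, 5); any affine frame gives the same invariant.
1. G is the intersection of line NR and line WC ⇒ G = (-1/2, 0)
G = W + t·(C−W) with t = -1/4, so WG:GC = t:(1−t) = -1/4:5/4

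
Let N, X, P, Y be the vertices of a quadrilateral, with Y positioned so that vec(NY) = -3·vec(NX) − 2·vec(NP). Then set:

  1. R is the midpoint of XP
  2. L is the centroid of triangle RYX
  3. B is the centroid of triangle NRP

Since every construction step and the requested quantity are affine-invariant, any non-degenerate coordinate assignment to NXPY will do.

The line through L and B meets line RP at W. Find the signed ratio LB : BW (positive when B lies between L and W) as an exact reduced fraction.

LB:BW = 5

Work in coordinates with N = (0, 0), X = (1, 0), P = (0, 1), Y = (-3, -2).
1. R is the midpoint of XP ⇒ R = (1/2, 1/2)
2. L is the centroid of triangle RYX ⇒ L = (-1/2, -1/2)
3. B is the centroid of triangle NRP ⇒ B = (1/6, 1/2)
line LB meets RP at W = (3/10, 7/10)
B = L + t·(W−L) with t = 5/6, so LB:BW = 5/6:1/6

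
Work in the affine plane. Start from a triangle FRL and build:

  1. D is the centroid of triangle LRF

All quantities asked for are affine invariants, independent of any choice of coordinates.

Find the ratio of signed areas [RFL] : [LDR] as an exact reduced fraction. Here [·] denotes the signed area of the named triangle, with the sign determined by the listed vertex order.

Work in coordinates with F = (0, 0), R = (1, 0), L = (0, 1).
1. D is the centroid of triangle LRF ⇒ D = (1/3, 1/3)
2·[RFL] = -1, 2·[LDR] = 1/3
[RFL]:[LDR] = -1:1/3 = -3

[RFL]:[LDR] = -3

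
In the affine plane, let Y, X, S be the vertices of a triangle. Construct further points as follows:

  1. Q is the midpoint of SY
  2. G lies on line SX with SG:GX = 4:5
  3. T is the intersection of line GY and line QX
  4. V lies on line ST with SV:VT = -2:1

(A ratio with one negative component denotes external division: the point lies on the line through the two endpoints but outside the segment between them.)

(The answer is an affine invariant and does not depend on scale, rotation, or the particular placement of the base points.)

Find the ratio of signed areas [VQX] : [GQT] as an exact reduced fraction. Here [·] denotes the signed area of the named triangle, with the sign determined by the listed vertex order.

Set Y = (0, 0), X = (1, 0), S = (0, 1); any affine frame gives the same invariant.
1. Q is the midpoint of SY ⇒ Q = (0, 1/2)
2. G lies on line SX with SG:GX = 4:5 ⇒ G = (4/9, 5/9)
3. T is the intersection of line GY and line QX ⇒ T = (2/7, 5/14)
4. V lies on line ST with SV:VT = -2:1 ⇒ V = (4/7, -2/7)
2·[VQX] = -1/2, 2·[GQT] = 5/63
[VQX]:[GQT] = -1/2:5/63 = -63/10

[VQX]:[GQT] = -63/10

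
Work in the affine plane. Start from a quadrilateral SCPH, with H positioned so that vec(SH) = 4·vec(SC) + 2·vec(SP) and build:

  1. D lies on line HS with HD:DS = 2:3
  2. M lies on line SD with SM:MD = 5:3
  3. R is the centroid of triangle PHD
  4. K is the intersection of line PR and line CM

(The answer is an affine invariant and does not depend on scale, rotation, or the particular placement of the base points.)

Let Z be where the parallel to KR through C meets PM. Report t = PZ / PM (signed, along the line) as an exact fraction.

t = 38/17

Choose coordinates S = (0, 0), C = (1, 0), P = (0, 1), H = (4, 2).
1. D lies on line HS with HD:DS = 2:3 ⇒ D = (12/5, 6/5)
2. M lies on line SD with SM:MD = 5:3 ⇒ M = (3/2, 3/4)
3. R is the centroid of triangle PHD ⇒ R = (32/15, 7/5)
4. K is the intersection of line PR and line CM ⇒ K = (40/21, 19/14)
through C parallel to KR: direction (8/35, 3/70); meets PM at Z = (57/17, 15/34)
Z = P + t·(M−P) with t = 38/17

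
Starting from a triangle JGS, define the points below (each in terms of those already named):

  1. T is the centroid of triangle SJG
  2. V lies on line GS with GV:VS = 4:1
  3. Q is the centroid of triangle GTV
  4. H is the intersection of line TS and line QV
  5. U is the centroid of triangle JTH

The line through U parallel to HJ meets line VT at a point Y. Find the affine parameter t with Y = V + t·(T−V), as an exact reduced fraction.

t = -5/3

Assign J = (0, 0), G = (1, 0), S = (0, 1) — the answer is frame-independent, so this choice is without loss of generality.
1. T is the centroid of triangle SJG ⇒ T = (1/3, 1/3)
2. V lies on line GS with GV:VS = 4:1 ⇒ V = (1/5, 4/5)
3. Q is the centroid of triangle GTV ⇒ Q = (23/45, 17/45)
4. H is the intersection of line TS and line QV ⇒ H = (-1/9, 11/9)
5. U is the centroid of triangle JTH ⇒ U = (2/27, 14/27)
through U parallel to HJ: direction (1/9, -11/9); meets VT at Y = (-1/45, 71/45)
Y = V + t·(T−V) with t = -5/3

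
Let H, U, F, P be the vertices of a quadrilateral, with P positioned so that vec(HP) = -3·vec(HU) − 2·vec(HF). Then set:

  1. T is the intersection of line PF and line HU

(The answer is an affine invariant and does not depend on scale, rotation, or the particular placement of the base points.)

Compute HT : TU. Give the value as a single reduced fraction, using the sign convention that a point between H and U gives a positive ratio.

HT:TU = -1/2

Work in coordinates with H = (0, 0), U = (1, 0), F = (0, 1), P = (-3, -2).
1. T is the intersection of line PF and line HU ⇒ T = (-1, 0)
T = H + t·(U−H) with t = -1, so HT:TU = t:(1−t) = -1:2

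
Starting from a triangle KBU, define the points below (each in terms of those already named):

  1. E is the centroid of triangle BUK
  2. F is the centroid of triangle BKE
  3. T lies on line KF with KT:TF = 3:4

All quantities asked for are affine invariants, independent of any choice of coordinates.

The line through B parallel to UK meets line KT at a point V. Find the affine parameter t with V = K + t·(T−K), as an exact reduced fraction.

t = 21/4

Set K = (0, 0), B = (1, 0), U = (0, 1); any affine frame gives the same invariant.
1. E is the centroid of triangle BUK ⇒ E = (1/3, 1/3)
2. F is the centroid of triangle BKE ⇒ F = (4/9, 1/9)
3. T lies on line KF with KT:TF = 3:4 ⇒ T = (4/21, 1/21)
through B parallel to UK: direction (0, -1); meets KT at V = (1, 1/4)
V = K + t·(T−K) with t = 21/4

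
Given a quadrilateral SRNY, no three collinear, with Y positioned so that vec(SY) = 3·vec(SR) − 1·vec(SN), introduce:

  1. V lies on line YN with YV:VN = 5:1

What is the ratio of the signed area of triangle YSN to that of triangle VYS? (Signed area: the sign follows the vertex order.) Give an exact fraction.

[YSN]:[VYS] = 6/5

Work in coordinates with S = (0, 0), R = (1, 0), N = (0, 1), Y = (3, -1).
1. V lies on line YN with YV:VN = 5:1 ⇒ V = (1/2, 2/3)
2·[YSN] = -3, 2·[VYS] = -5/2
[YSN]:[VYS] = -3:-5/2 = 6/5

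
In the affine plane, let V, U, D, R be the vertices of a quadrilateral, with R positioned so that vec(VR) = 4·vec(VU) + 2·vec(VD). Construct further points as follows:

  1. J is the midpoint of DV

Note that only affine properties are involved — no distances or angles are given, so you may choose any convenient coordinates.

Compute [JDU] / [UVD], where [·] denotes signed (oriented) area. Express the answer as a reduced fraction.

[JDU]:[UVD] = 1/2

Choose coordinates V = (0, 0), U = (1, 0), D = (0, 1), R = (4, 2).
1. J is the midpoint of DV ⇒ J = (0, 1/2)
2·[JDU] = -1/2, 2·[UVD] = -1
[JDU]:[UVD] = -1/2:-1 = 1/2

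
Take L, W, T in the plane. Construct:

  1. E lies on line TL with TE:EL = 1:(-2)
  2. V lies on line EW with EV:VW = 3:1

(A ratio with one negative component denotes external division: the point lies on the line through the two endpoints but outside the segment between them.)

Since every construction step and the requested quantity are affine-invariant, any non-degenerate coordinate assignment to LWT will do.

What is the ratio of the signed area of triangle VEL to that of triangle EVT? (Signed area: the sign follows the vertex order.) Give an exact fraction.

[VEL]:[EVT] = -2

Set L = (0, 0), W = (1, 0), T = (0, 1); any affine frame gives the same invariant.
1. E lies on line TL with TE:EL = 1:(-2) ⇒ E = (0, 2)
2. V lies on line EW with EV:VW = 3:1 ⇒ V = (3/4, 1/2)
2·[VEL] = 3/2, 2·[EVT] = -3/4
[VEL]:[EVT] = 3/2:-3/4 = -2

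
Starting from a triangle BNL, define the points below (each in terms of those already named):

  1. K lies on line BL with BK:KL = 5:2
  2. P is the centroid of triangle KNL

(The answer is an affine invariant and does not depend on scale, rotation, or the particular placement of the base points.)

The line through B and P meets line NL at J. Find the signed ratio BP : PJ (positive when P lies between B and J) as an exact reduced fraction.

Choose coordinates B = (0, 0), N = (1, 0), L = (0, 1).
1. K lies on line BL with BK:KL = 5:2 ⇒ K = (0, 5/7)
2. P is the centroid of triangle KNL ⇒ P = (1/3, 4/7)
line BP meets NL at J = (7/19, 12/19)
P = B + t·(J−B) with t = 19/21, so BP:PJ = 19/21:2/21

BP:PJ = 19/2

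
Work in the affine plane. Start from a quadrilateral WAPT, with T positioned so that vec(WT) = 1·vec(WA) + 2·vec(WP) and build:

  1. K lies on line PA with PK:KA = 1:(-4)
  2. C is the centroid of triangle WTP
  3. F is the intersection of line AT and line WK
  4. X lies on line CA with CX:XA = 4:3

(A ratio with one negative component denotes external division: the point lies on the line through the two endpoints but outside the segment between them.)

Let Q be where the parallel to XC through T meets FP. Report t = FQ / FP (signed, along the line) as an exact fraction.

t = 12/7

Work in coordinates with W = (0, 0), A = (1, 0), P = (0, 1), T = (1, 2).
1. K lies on line PA with PK:KA = 1:(-4) ⇒ K = (-1/3, 4/3)
2. C is the centroid of triangle WTP ⇒ C = (1/3, 1)
3. F is the intersection of line AT and line WK ⇒ F = (1, -4)
4. X lies on line CA with CX:XA = 4:3 ⇒ X = (5/7, 3/7)
through T parallel to XC: direction (-8/21, 4/7); meets FP at Q = (-5/7, 32/7)
Q = F + t·(P−F) with t = 12/7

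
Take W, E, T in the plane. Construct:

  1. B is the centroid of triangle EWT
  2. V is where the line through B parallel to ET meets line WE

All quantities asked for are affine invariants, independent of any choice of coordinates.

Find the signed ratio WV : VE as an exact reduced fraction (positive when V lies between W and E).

Set W = (0, 0), E = (1, 0), T = (0, 1); any affine frame gives the same invariant.
1. B is the centroid of triangle EWT ⇒ B = (1/3, 1/3)
2. V is where the line through B parallel to ET meets line WE ⇒ V = (2/3, 0)
V = W + t·(E−W) with t = 2/3, so WV:VE = t:(1−t) = 2/3:1/3

WV:VE = 2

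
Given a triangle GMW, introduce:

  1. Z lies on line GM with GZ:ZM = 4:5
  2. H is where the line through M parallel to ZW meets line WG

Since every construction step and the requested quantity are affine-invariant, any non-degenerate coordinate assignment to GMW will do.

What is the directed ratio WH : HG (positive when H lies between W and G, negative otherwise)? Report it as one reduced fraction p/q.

Choose coordinates G = (0, 0), M = (1, 0), W = (0, 1).
1. Z lies on line GM with GZ:ZM = 4:5 ⇒ Z = (4/9, 0)
2. H is where the line through M parallel to ZW meets line WG ⇒ H = (0, 9/4)
H = W + t·(G−W) with t = -5/4, so WH:HG = t:(1−t) = -5/4:9/4

WH:HG = -5/9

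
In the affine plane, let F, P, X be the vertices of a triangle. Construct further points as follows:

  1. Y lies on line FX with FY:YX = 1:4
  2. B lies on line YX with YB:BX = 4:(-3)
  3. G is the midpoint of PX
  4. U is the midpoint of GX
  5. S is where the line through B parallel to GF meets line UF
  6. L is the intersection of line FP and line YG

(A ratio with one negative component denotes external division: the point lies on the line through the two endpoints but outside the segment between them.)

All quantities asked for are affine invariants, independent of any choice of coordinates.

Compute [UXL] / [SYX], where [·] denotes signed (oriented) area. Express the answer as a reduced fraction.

Assign F = (0, 0), P = (1, 0), X = (0, 1) — the answer is frame-independent, so this choice is without loss of generality.
1. Y lies on line FX with FY:YX = 1:4 ⇒ Y = (0, 1/5)
2. B lies on line YX with YB:BX = 4:(-3) ⇒ B = (0, 17/5)
3. G is the midpoint of PX ⇒ G = (1/2, 1/2)
4. U is the midpoint of GX ⇒ U = (1/4, 3/4)
5. S is where the line through B parallel to GF meets line UF ⇒ S = (17/10, 51/10)
6. L is the intersection of line FP and line YG ⇒ L = (-1/3, 0)
2·[UXL] = 1/3, 2·[SYX] = -34/25
[UXL]:[SYX] = 1/3:-34/25 = -25/102

[UXL]:[SYX] = -25/102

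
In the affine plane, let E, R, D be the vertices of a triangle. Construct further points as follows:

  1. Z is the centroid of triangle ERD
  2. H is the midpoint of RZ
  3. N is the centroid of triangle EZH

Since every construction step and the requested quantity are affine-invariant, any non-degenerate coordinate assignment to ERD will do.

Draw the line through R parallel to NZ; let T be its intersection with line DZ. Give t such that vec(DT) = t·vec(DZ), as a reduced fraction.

t = 3

Assign E = (0, 0), R = (1, 0), D = (0, 1) — the answer is frame-independent, so this choice is without loss of generality.
1. Z is the centroid of triangle ERD ⇒ Z = (1/3, 1/3)
2. H is the midpoint of RZ ⇒ H = (2/3, 1/6)
3. N is the centroid of triangle EZH ⇒ N = (1/3, 1/6)
through R parallel to NZ: direction (0, 1/6); meets DZ at T = (1, -1)
T = D + t·(Z−D) with t = 3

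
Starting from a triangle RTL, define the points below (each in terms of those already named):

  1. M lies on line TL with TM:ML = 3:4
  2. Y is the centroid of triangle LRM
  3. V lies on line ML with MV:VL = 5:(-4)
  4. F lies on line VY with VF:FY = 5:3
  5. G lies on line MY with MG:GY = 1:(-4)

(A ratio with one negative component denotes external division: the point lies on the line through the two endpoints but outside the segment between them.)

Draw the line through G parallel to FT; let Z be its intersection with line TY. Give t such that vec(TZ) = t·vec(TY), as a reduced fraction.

t = -43/69

Choose coordinates R = (0, 0), T = (1, 0), L = (0, 1).
1. M lies on line TL with TM:ML = 3:4 ⇒ M = (4/7, 3/7)
2. Y is the centroid of triangle LRM ⇒ Y = (4/21, 10/21)
3. V lies on line ML with MV:VL = 5:(-4) ⇒ V = (-16/7, 23/7)
4. F lies on line VY with VF:FY = 5:3 ⇒ F = (-31/42, 257/168)
5. G lies on line MY with MG:GY = 1:(-4) ⇒ G = (44/63, 26/63)
through G parallel to FT: direction (73/42, -257/168); meets TY at Z = (2180/1449, -430/1449)
Z = T + t·(Y−T) with t = -43/69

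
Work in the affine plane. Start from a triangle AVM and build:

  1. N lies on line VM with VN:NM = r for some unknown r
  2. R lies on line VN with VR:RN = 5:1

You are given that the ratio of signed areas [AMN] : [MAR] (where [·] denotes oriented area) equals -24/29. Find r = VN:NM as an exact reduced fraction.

Choose coordinates A = (0, 0), V = (1, 0), M = (0, 1).
1. With VN:NM = r, write λ = r/(r+1) so N = V + λ·(M−V); N is affine-linear in λ
2. R lies on line VN with VR:RN = 5:1 ⇒ R is an affine combination of earlier points and hence also affine-linear in λ
Every point depending on N is an affine combination of N and λ-independent points, so each such coordinate is linear in λ; the λ² term in each signed area is a multiple of (M−V)×(M−V) = 0, so 2·[AMN] and 2·[MAR] are each linear in λ. Evaluating at λ=0 and λ=1:
  2·[AMN] = λ − 1,   2·[MAR] = -5/6·λ + 1
So [AMN]:[MAR] = (λ − 1) / (-5/6·λ + 1). Setting this equal to -24/29:
  λ − 1 = -24/29·(-5/6·λ + 1)  ⇒  λ = 5/9
Then r = λ/(1−λ) = (5/9)/(4/9) = 5/4. Check: with r = 5/4, N = (4/9, 5/9) and [AMN]:[MAR] = -24/29 as required.

r = 5/4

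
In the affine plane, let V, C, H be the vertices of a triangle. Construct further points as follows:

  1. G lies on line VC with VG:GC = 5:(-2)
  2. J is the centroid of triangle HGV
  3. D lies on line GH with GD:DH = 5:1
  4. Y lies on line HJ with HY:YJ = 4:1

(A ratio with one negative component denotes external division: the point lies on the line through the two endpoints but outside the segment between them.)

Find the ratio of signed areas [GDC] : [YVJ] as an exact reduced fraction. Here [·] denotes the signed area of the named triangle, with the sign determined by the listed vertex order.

Choose coordinates V = (0, 0), C = (1, 0), H = (0, 1).
1. G lies on line VC with VG:GC = 5:(-2) ⇒ G = (5/3, 0)
2. J is the centroid of triangle HGV ⇒ J = (5/9, 1/3)
3. D lies on line GH with GD:DH = 5:1 ⇒ D = (5/18, 5/6)
4. Y lies on line HJ with HY:YJ = 4:1 ⇒ Y = (4/9, 7/15)
2·[GDC] = 5/9, 2·[YVJ] = 1/9
[GDC]:[YVJ] = 5/9:1/9 = 5

[GDC]:[YVJ] = 5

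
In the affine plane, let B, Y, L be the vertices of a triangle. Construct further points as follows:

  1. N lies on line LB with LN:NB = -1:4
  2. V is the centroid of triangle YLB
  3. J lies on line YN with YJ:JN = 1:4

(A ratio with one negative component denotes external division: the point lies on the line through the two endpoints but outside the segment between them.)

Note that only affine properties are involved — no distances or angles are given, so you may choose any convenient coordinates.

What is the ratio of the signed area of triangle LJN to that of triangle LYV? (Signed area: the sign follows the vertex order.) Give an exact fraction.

Assign B = (0, 0), Y = (1, 0), L = (0, 1) — the answer is frame-independent, so this choice is without loss of generality.
1. N lies on line LB with LN:NB = -1:4 ⇒ N = (0, 4/3)
2. V is the centroid of triangle YLB ⇒ V = (1/3, 1/3)
3. J lies on line YN with YJ:JN = 1:4 ⇒ J = (4/5, 4/15)
2·[LJN] = 4/15, 2·[LYV] = -1/3
[LJN]:[LYV] = 4/15:-1/3 = -4/5

[LJN]:[LYV] = -4/5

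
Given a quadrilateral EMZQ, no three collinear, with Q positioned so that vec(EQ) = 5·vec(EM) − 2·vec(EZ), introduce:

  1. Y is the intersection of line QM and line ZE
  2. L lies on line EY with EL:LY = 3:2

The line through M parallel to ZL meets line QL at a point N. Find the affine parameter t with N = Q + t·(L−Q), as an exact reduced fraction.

Choose coordinates E = (0, 0), M = (1, 0), Z = (0, 1), Q = (5, -2).
1. Y is the intersection of line QM and line ZE ⇒ Y = (0, 1/2)
2. L lies on line EY with EL:LY = 3:2 ⇒ L = (0, 3/10)
through M parallel to ZL: direction (0, -7/10); meets QL at N = (1, -4/25)
N = Q + t·(L−Q) with t = 4/5

t = 4/5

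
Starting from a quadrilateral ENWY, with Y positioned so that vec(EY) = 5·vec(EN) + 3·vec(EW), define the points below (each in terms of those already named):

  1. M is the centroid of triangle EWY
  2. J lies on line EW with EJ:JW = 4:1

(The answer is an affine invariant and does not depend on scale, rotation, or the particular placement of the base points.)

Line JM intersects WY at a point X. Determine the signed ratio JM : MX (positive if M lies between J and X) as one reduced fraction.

JM:MX = -2/5

Assign E = (0, 0), N = (1, 0), W = (0, 1), Y = (5, 3) — the answer is frame-independent, so this choice is without loss of generality.
1. M is the centroid of triangle EWY ⇒ M = (5/3, 4/3)
2. J lies on line EW with EJ:JW = 4:1 ⇒ J = (0, 4/5)
line JM meets WY at X = (-5/2, 0)
M = J + t·(X−J) with t = -2/3, so JM:MX = -2/3:5/3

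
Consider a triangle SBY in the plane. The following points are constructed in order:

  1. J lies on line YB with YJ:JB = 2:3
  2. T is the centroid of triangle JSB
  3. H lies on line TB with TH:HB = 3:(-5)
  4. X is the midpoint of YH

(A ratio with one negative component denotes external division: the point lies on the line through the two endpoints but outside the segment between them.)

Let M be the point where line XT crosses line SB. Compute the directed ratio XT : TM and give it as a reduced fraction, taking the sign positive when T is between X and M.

XT:TM = 11/4

Set S = (0, 0), B = (1, 0), Y = (0, 1); any affine frame gives the same invariant.
1. J lies on line YB with YJ:JB = 2:3 ⇒ J = (2/5, 3/5)
2. T is the centroid of triangle JSB ⇒ T = (7/15, 1/5)
3. H lies on line TB with TH:HB = 3:(-5) ⇒ H = (-1/3, 1/2)
4. X is the midpoint of YH ⇒ X = (-1/6, 3/4)
line XT meets SB at M = (23/33, 0)
T = X + t·(M−X) with t = 11/15, so XT:TM = 11/15:4/15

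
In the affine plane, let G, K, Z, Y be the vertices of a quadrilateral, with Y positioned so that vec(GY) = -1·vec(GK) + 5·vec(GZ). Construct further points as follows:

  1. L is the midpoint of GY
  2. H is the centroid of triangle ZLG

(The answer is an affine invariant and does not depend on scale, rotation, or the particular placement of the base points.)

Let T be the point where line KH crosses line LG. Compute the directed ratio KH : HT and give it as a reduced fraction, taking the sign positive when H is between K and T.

KH:HT = 14

Choose coordinates G = (0, 0), K = (1, 0), Z = (0, 1), Y = (-1, 5).
1. L is the midpoint of GY ⇒ L = (-1/2, 5/2)
2. H is the centroid of triangle ZLG ⇒ H = (-1/6, 7/6)
line KH meets LG at T = (-1/4, 5/4)
H = K + t·(T−K) with t = 14/15, so KH:HT = 14/15:1/15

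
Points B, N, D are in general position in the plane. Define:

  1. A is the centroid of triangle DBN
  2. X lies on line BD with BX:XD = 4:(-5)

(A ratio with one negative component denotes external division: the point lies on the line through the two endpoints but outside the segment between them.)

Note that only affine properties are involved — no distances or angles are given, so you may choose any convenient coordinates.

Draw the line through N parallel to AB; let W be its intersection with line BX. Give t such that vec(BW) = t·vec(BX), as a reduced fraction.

Assign B = (0, 0), N = (1, 0), D = (0, 1) — the answer is frame-independent, so this choice is without loss of generality.
1. A is the centroid of triangle DBN ⇒ A = (1/3, 1/3)
2. X lies on line BD with BX:XD = 4:(-5) ⇒ X = (0, -4)
through N parallel to AB: direction (-1/3, -1/3); meets BX at W = (0, -1)
W = B + t·(X−B) with t = 1/4

t = 1/4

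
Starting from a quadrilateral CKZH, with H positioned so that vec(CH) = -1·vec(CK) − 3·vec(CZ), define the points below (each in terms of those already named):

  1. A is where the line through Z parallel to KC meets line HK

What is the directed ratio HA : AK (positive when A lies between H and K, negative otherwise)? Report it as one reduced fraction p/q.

HA:AK = -4

Set C = (0, 0), K = (1, 0), Z = (0, 1), H = (-1, -3); any affine frame gives the same invariant.
1. A is where the line through Z parallel to KC meets line HK ⇒ A = (5/3, 1)
A = H + t·(K−H) with t = 4/3, so HA:AK = t:(1−t) = 4/3:-1/3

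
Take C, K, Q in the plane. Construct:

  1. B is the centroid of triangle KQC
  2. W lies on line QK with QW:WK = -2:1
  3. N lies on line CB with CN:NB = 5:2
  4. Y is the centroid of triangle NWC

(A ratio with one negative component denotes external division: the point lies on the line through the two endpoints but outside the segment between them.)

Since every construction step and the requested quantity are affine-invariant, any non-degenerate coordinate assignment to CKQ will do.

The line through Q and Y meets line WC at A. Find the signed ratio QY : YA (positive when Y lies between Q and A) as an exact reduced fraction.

QY:YA = 37/5

Assign C = (0, 0), K = (1, 0), Q = (0, 1) — the answer is frame-independent, so this choice is without loss of generality.
1. B is the centroid of triangle KQC ⇒ B = (1/3, 1/3)
2. W lies on line QK with QW:WK = -2:1 ⇒ W = (2, -1)
3. N lies on line CB with CN:NB = 5:2 ⇒ N = (5/21, 5/21)
4. Y is the centroid of triangle NWC ⇒ Y = (47/63, -16/63)
line QY meets WC at A = (94/111, -47/111)
Y = Q + t·(A−Q) with t = 37/42, so QY:YA = 37/42:5/42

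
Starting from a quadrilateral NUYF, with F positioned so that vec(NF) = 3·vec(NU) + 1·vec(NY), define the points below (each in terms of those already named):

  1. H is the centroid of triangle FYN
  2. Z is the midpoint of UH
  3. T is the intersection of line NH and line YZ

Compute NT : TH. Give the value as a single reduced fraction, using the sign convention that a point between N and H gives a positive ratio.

Set N = (0, 0), U = (1, 0), Y = (0, 1), F = (3, 1); any affine frame gives the same invariant.
1. H is the centroid of triangle FYN ⇒ H = (1, 2/3)
2. Z is the midpoint of UH ⇒ Z = (1, 1/3)
3. T is the intersection of line NH and line YZ ⇒ T = (3/4, 1/2)
T = N + t·(H−N) with t = 3/4, so NT:TH = t:(1−t) = 3/4:1/4

NT:TH = 3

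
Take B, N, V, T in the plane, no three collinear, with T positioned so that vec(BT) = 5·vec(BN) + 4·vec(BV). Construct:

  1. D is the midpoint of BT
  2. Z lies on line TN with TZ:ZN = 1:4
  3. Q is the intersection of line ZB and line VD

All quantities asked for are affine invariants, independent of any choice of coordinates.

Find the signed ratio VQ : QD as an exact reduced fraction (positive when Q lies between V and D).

VQ:QD = -21/2

Set B = (0, 0), N = (1, 0), V = (0, 1), T = (5, 4); any affine frame gives the same invariant.
1. D is the midpoint of BT ⇒ D = (5/2, 2)
2. Z lies on line TN with TZ:ZN = 1:4 ⇒ Z = (21/5, 16/5)
3. Q is the intersection of line ZB and line VD ⇒ Q = (105/38, 40/19)
Q = V + t·(D−V) with t = 21/19, so VQ:QD = t:(1−t) = 21/19:-2/19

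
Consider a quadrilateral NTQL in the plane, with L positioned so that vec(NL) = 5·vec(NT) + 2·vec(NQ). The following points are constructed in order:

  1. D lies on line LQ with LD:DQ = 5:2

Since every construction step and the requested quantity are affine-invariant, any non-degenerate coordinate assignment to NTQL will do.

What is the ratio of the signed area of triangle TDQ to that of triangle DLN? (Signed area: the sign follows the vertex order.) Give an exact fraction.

Choose coordinates N = (0, 0), T = (1, 0), Q = (0, 1), L = (5, 2).
1. D lies on line LQ with LD:DQ = 5:2 ⇒ D = (10/7, 9/7)
2·[TDQ] = 12/7, 2·[DLN] = -25/7
[TDQ]:[DLN] = 12/7:-25/7 = -12/25

[TDQ]:[DLN] = -12/25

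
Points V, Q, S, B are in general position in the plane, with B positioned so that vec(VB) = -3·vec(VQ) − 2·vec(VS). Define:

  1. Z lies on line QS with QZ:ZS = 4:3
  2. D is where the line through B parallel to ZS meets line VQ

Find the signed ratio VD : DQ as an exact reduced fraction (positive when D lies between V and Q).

Choose coordinates V = (0, 0), Q = (1, 0), S = (0, 1), B = (-3, -2).
1. Z lies on line QS with QZ:ZS = 4:3 ⇒ Z = (3/7, 4/7)
2. D is where the line through B parallel to ZS meets line VQ ⇒ D = (-5, 0)
D = V + t·(Q−V) with t = -5, so VD:DQ = t:(1−t) = -5:6

VD:DQ = -5/6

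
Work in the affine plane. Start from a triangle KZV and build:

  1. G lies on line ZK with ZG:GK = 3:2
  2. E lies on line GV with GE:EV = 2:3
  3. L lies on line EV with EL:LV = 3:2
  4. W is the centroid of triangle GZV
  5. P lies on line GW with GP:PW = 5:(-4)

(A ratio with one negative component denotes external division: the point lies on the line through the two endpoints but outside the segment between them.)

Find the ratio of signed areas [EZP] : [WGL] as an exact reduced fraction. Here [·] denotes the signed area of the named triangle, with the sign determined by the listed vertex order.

Set K = (0, 0), Z = (1, 0), V = (0, 1); any affine frame gives the same invariant.
1. G lies on line ZK with ZG:GK = 3:2 ⇒ G = (2/5, 0)
2. E lies on line GV with GE:EV = 2:3 ⇒ E = (6/25, 2/5)
3. L lies on line EV with EL:LV = 3:2 ⇒ L = (12/125, 19/25)
4. W is the centroid of triangle GZV ⇒ W = (7/15, 1/3)
5. P lies on line GW with GP:PW = 5:(-4) ⇒ P = (11/15, 5/3)
2·[EZP] = 29/25, 2·[WGL] = -19/125
[EZP]:[WGL] = 29/25:-19/125 = -145/19

[EZP]:[WGL] = -145/19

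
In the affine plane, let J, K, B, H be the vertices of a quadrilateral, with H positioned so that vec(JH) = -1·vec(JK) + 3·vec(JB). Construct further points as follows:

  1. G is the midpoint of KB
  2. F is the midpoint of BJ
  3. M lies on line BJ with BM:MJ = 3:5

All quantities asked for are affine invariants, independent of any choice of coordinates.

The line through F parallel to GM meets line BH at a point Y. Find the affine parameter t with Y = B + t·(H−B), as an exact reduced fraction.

Assign J = (0, 0), K = (1, 0), B = (0, 1), H = (-1, 3) — the answer is frame-independent, so this choice is without loss of generality.
1. G is the midpoint of KB ⇒ G = (1/2, 1/2)
2. F is the midpoint of BJ ⇒ F = (0, 1/2)
3. M lies on line BJ with BM:MJ = 3:5 ⇒ M = (0, 5/8)
through F parallel to GM: direction (-1/2, 1/8); meets BH at Y = (2/7, 3/7)
Y = B + t·(H−B) with t = -2/7

t = -2/7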